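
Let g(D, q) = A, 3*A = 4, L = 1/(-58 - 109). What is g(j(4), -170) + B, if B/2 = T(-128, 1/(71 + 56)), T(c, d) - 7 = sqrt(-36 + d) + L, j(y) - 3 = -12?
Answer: 7676/501 + 2*I*sqrt(580517)/127 ≈ 15.321 + 11.999*I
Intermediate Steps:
j(y) = -9 (j(y) = 3 - 12 = -9)
L = -1/167 (L = 1/(-167) = -1/167 ≈ -0.0059880)
A = 4/3 (A = (1/3)*4 = 4/3 ≈ 1.3333)
g(D, q) = 4/3
T(c, d) = 1168/167 + sqrt(-36 + d) (T(c, d) = 7 + (sqrt(-36 + d) - 1/167) = 7 + (-1/167 + sqrt(-36 + d)) = 1168/167 + sqrt(-36 + d))
B = 2336/167 + 2*I*sqrt(580517)/127 (B = 2*(1168/167 + sqrt(-36 + 1/(71 + 56))) = 2*(1168/167 + sqrt(-36 + 1/127)) = 2*(1168/167 + sqrt(-4571/127)) = 2*(1168/167 + I*sqrt(580517)/127) = 2336/167 + 2*I*sqrt(580517)/127 ≈ 13.988 + 11.999*I)
g(j(4), -170) + B = 4/3 + (2336/167 + 2*I*sqrt(580517)/127) = 7676/501 + 2*I*sqrt(580517)/127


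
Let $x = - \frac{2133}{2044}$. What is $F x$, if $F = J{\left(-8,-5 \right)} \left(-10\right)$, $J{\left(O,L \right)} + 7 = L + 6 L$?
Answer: $- \frac{31995}{73} \approx -438.29$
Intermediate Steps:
$J{\left(O,L \right)} = -7 + 7 L$ ($J{\left(O,L \right)} = -7 + \left(L + 6 L\right) = -7 + 7 L$)
$F = 420$ ($F = \left(-7 + 7 \left(-5\right)\right) \left(-10\right) = \left(-7 - 35\right) \left(-10\right) = \left(-42\right) \left(-10\right) = 420$)
$x = - \frac{2133}{2044}$ ($x = \left(-2133\right) \frac{1}{2044} = - \frac{2133}{2044} \approx -1.0435$)
$F x = 420 \left(- \frac{2133}{2044}\right) = - \frac{31995}{73}$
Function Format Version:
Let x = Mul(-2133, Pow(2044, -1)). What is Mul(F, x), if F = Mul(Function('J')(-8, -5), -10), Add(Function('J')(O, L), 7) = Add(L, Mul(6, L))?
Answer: Rational(-31995, 73) ≈ -438.29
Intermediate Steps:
Function('J')(O, L) = Add(-7, Mul(7, L)) (Function('J')(O, L) = Add(-7, Add(L, Mul(6, L))) = Add(-7, Mul(7, L)))
F = 420 (F = Mul(Add(-7, Mul(7, -5)), -10) = Mul(Add(-7, -35), -10) = Mul(-42, -10) = 420)
x = Rational(-2133, 2044) (x = Mul(-2133, Rational(1, 2044)) = Rational(-2133, 2044) ≈ -1.0435)
Mul(F, x) = Mul(420, Rational(-2133, 2044)) = Rational(-31995, 73)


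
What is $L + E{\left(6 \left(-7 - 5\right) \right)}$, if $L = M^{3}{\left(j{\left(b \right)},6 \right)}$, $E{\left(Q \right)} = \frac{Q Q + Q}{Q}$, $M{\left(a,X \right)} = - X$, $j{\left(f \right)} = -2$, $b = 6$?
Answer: $-287$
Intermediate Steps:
$E{\left(Q \right)} = \frac{Q + Q^{2}}{Q}$ ($E{\left(Q \right)} = \frac{Q^{2} + Q}{Q} = \frac{Q + Q^{2}}{Q}$)
$L = -216$ ($L = \left(\left(-1\right) 6\right)^{3} = \left(-6\right)^{3} = -216$)
$L + E{\left(6 \left(-7 - 5\right) \right)} = -216 + \left(1 + 6 \left(-7 - 5\right)\right) = -216 + \left(1 + 6 \left(-12\right)\right) = -216 + \left(1 - 72\right) = -216 - 71 = -287$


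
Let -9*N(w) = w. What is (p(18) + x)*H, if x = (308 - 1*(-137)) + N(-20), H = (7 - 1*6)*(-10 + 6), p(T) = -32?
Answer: -14948/9 ≈ -1660.9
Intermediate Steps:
H = -4 (H = (7 - 6)*(-4) = 1*(-4) = -4)
N(w) = -w/9
x = 4025/9 (x = (308 - 1*(-137)) - 1/9*(-20) = (308 + 137) + 20/9 = 445 + 20/9 = 4025/9 ≈ 447.22)
(p(18) + x)*H = (-32 + 4025/9)*(-4) = (3737/9)*(-4) = -14948/9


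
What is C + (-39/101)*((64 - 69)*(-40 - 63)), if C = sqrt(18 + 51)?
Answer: -20085/101 + sqrt(69) ≈ -190.55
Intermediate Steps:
C = sqrt(69) ≈ 8.3066
C + (-39/101)*((64 - 69)*(-40 - 63)) = sqrt(69) + (-39/101)*((64 - 69)*(-40 - 63)) = sqrt(69) + (-39*1/101)*(-5*(-103)) = sqrt(69) - 39/101*515 = sqrt(69) - 20085/101 = -20085/101 + sqrt(69)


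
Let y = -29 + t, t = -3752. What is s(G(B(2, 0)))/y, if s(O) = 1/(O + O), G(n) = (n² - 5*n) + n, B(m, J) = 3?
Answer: 1/22686 ≈ 4.4080e-5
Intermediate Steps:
G(n) = n² - 4*n
s(O) = 1/(2*O)
y = -3781 (y = -29 - 3752 = -3781)
s(G(B(2, 0)))/y = (1/(2*((3*(-4 + 3)))))/(-3781) = (1/(2*((3*(-1)))))*(-1/3781) = ((½)/(-3))*(-1/3781) = ((½)*(-⅓))*(-1/3781) = -⅙*(-1/3781) = 1/22686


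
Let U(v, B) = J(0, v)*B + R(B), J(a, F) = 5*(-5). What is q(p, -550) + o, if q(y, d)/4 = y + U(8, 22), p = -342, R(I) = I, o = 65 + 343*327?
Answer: 108746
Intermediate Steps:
o = 112226 (o = 65 + 112161 = 112226)
J(a, F) = -25
U(v, B) = -24*B (U(v, B) = -25*B + B = -24*B)
q(y, d) = -2112 + 4*y (q(y, d) = 4*(y - 24*22) = 4*(y - 528) = 4*(-528 + y) = -2112 + 4*y)
q(p, -550) + o = (-2112 + 4*(-342)) + 112226 = (-2112 - 1368) + 112226 = -3480 + 112226 = 108746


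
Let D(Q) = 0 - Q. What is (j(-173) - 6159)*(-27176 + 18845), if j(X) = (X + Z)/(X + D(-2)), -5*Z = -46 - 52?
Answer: 14621399306/285 ≈ 5.1303e+7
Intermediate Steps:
D(Q) = -Q
Z = 98/5 (Z = -(-46 - 52)/5 = -1/5*(-98) = 98/5 ≈ 19.600)
j(X) = (98/5 + X)/(2 + X) (j(X) = (X + 98/5)/(X - 1*(-2)) = (98/5 + X)/(X + 2) = (98/5 + X)/(2 + X))
(j(-173) - 6159)*(-27176 + 18845) = ((98/5 - 173)/(2 - 173) - 6159)*(-27176 + 18845) = (-767/5/(-171) - 6159)*(-8331) = (-1/171*(-767/5) - 6159)*(-8331) = (767/855 - 6159)*(-8331) = -5265178/855*(-8331) = 14621399306/285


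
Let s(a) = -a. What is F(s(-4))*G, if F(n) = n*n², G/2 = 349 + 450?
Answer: 102272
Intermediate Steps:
G = 1598 (G = 2*(349 + 450) = 2*799 = 1598)
F(n) = n³
F(s(-4))*G = (-1*(-4))³*1598 = 4³*1598 = 64*1598 = 102272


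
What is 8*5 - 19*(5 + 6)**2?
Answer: -2259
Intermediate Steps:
8*5 - 19*(5 + 6)**2 = 40 - 19*11**2 = 40 - 19*121 = 40 - 2299 = -2259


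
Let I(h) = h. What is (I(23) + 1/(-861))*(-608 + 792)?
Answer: 3643568/861 ≈ 4231.8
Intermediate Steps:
(I(23) + 1/(-861))*(-608 + 792) = (23 + 1/(-861))*(-608 + 792) = (23 - 1/861)*184 = (19802/861)*184 = 3643568/861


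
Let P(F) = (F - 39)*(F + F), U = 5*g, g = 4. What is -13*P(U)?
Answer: 9880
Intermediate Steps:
U = 20 (U = 5*4 = 20)
P(F) = 2*F*(-39 + F) (P(F) = (-39 + F)*(2*F) = 2*F*(-39 + F))
-13*P(U) = -26*20*(-39 + 20) = -26*20*(-19) = -13*(-760) = 9880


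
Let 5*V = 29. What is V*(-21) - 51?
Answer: -864/5 ≈ -172.80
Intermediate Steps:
V = 29/5 (V = (1/5)*29 = 29/5 ≈ 5.8000)
V*(-21) - 51 = (29/5)*(-21) - 51 = -609/5 - 51 = -864/5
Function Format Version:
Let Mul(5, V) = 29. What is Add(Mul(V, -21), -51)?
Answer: Rational(-864, 5) ≈ -172.80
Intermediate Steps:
V = Rational(29, 5) (V = Mul(Rational(1, 5), 29) = Rational(29, 5) ≈ 5.8000)
Add(Mul(V, -21), -51) = Add(Mul(Rational(29, 5), -21), -51) = Add(Rational(-609, 5), -51) = Rational(-864, 5)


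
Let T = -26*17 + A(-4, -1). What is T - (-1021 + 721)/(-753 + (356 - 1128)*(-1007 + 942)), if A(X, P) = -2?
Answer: -21945288/49427 ≈ -443.99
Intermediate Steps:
T = -444 (T = -26*17 - 2 = -442 - 2 = -444)
T - (-1021 + 721)/(-753 + (356 - 1128)*(-1007 + 942)) = -444 - (-1021 + 721)/(-753 + (356 - 1128)*(-1007 + 942)) = -444 - (-300)/(-753 - 772*(-65)) = -444 - (-300)/(-753 + 50180) = -444 - (-300)/49427 = -444 - 1*(-300/49427) = -444 + 300/49427 = -21945288/49427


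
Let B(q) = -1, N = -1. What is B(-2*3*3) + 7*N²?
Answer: 6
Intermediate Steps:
B(-2*3*3) + 7*N² = -1 + 7*(-1)² = -1 + 7*1 = -1 + 7 = 6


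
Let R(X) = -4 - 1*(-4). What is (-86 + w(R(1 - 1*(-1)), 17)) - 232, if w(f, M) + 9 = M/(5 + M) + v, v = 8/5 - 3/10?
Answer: -17871/55 ≈ -324.93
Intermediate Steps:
R(X) = 0 (R(X) = -4 + 4 = 0)
v = 13/10 (v = 8*(⅕) - 3*⅒ = 8/5 - 3/10 = 13/10 ≈ 1.3000)
w(f, M) = -77/10 + M/(5 + M) (w(f, M) = -9 + (M/(5 + M) + 13/10) = -9 + (13/10 + M/(5 + M)) = -77/10 + M/(5 + M))
(-86 + w(R(1 - 1*(-1)), 17)) - 232 = (-86 + (-385 - 67*17)/(10*(5 + 17))) - 232 = (-86 + (⅒)*(-385 - 1139)/22) - 232 = (-86 + (⅒)*(1/22)*(-1524)) - 232 = (-86 - 381/55) - 232 = -5111/55 - 232 = -17871/55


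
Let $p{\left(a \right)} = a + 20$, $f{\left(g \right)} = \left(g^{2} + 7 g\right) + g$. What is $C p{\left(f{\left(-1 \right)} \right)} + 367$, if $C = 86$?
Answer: $1485$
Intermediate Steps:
$f{\left(g \right)} = g^{2} + 8 g$
$p{\left(a \right)} = 20 + a$
$C p{\left(f{\left(-1 \right)} \right)} + 367 = 86 \left(20 - \left(8 - 1\right)\right) + 367 = 86 \left(20 - 7\right) + 367 = 86 \cdot 13 + 367 = 1118 + 367 = 1485$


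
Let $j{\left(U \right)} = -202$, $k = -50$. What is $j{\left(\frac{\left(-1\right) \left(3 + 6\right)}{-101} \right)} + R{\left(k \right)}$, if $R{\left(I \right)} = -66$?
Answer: $-268$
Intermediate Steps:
$j{\left(\frac{\left(-1\right) \left(3 + 6\right)}{-101} \right)} + R{\left(k \right)} = -202 - 66 = -268$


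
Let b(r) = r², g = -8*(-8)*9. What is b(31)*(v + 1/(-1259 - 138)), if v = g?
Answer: 773288831/1397 ≈ 5.5354e+5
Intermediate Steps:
g = 576 (g = 64*9 = 576)
v = 576
b(31)*(v + 1/(-1259 - 138)) = 31²*(576 + 1/(-1259 - 138)) = 961*(576 + 1/(-1397)) = 961*(576 - 1/1397) = 961*(804671/1397) = 773288831/1397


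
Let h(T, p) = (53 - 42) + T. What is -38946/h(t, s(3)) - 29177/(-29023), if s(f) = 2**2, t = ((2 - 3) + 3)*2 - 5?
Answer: -565018994/145115 ≈ -3893.6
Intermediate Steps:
t = -1 (t = (-1 + 3)*2 - 5 = 2*2 - 5 = 4 - 5 = -1)
s(f) = 4
h(T, p) = 11 + T
-38946/h(t, s(3)) - 29177/(-29023) = -38946/(11 - 1) - 29177/(-29023) = -38946/10 - 29177*(-1/29023) = -38946*1/10 + 29177/29023 = -19473/5 + 29177/29023 = -565018994/145115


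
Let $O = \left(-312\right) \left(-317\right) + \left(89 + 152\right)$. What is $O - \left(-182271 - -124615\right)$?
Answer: $156801$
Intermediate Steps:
$O = 99145$ ($O = 98904 + 241 = 99145$)
$O - \left(-182271 - -124615\right) = 99145 - \left(-182271 - -124615\right) = 99145 - \left(-182271 + 124615\right) = 99145 - -57656 = 99145 + 57656 = 156801$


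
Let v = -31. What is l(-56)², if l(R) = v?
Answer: 961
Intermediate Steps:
l(R) = -31
l(-56)² = (-31)² = 961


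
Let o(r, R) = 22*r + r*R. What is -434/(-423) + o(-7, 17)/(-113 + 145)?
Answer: -101591/13536 ≈ -7.5052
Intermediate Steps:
o(r, R) = 22*r + R*r
-434/(-423) + o(-7, 17)/(-113 + 145) = -434/(-423) + (-7*(22 + 17))/(-113 + 145) = -434*(-1/423) - 7*39/32 = 434/423 - 273*1/32 = 434/423 - 273/32 = -101591/13536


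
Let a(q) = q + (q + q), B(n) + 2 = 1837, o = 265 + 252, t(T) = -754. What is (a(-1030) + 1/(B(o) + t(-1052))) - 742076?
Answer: -805524445/1081 ≈ -7.4517e+5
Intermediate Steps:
o = 517
B(n) = 1835 (B(n) = -2 + 1837 = 1835)
a(q) = 3*q (a(q) = q + 2*q = 3*q)
(a(-1030) + 1/(B(o) + t(-1052))) - 742076 = (3*(-1030) + 1/(1835 - 754)) - 742076 = (-3090 + 1/1081) - 742076 = -3340289/1081 - 742076 = -805524445/1081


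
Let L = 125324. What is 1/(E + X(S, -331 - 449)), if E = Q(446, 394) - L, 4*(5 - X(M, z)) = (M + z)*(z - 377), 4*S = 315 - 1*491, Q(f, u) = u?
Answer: -1/363267 ≈ -2.7528e-6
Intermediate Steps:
S = -44 (S = (315 - 1*491)/4 = (315 - 491)/4 = (¼)*(-176) = -44)
X(M, z) = 5 - (-377 + z)*(M + z)/4 (X(M, z) = 5 - (M + z)*(z - 377)/4 = 5 - (M + z)*(-377 + z)/4 = 5 - (-377 + z)*(M + z)/4)
E = -124930 (E = 394 - 1*125324 = 394 - 125324 = -124930)
1/(E + X(S, -331 - 449)) = 1/(-124930 + (5 - (-331 - 449)²/4 + (377/4)*(-44) + 377*(-331 - 449)/4 - ¼*(-44)*(-331 - 449))) = 1/(-124930 + (5 - ¼*(-780)² - 4147 + (377/4)*(-780) - ¼*(-44)*(-780))) = 1/(-124930 + (5 - ¼*608400 - 4147 - 73515 - 8580)) = 1/(-124930 + (5 - 152100 - 4147 - 73515 - 8580)) = 1/(-124930 - 238337) = 1/(-363267) = -1/363267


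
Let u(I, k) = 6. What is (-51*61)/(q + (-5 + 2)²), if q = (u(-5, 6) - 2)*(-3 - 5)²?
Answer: -3111/265 ≈ -11.740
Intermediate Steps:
q = 256 (q = (6 - 2)*(-3 - 5)² = 4*(-8)² = 4*64 = 256)
(-51*61)/(q + (-5 + 2)²) = (-51*61)/(256 + (-5 + 2)²) = -3111/(256 + (-3)²) = -3111/(256 + 9) = -3111/265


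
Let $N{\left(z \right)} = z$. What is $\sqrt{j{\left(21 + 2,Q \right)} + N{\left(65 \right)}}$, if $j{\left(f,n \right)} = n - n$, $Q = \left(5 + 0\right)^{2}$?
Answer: $\sqrt{65} \approx 8.0623$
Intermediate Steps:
$Q = 25$ ($Q = 5^{2} = 25$)
$j{\left(f,n \right)} = 0$
$\sqrt{j{\left(21 + 2,Q \right)} + N{\left(65 \right)}} = \sqrt{0 + 65} = \sqrt{65}$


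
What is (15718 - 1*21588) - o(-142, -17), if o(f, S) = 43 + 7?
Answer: -5920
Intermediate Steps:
o(f, S) = 50
(15718 - 1*21588) - o(-142, -17) = (15718 - 1*21588) - 1*50 = (15718 - 21588) - 50 = -5870 - 50 = -5920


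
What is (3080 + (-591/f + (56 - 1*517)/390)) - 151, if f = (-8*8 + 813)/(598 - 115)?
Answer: 106274033/41730 ≈ 2546.7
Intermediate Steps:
f = 107/69 (f = (-64 + 813)/483 = 749*(1/483) = 107/69 ≈ 1.5507)
(3080 + (-591/f + (56 - 1*517)/390)) - 151 = (3080 + (-591/107/69 + (56 - 1*517)/390)) - 151 = (3080 + (-591*69/107 + (56 - 517)*(1/390))) - 151 = (3080 + (-40779/107 - 461*1/390)) - 151 = (3080 + (-40779/107 - 461/390)) - 151 = (3080 - 15953137/41730) - 151 = 112575263/41730 - 151 = 106274033/41730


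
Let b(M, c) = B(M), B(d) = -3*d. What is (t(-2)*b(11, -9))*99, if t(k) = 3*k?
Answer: 19602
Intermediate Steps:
b(M, c) = -3*M
(t(-2)*b(11, -9))*99 = ((3*(-2))*(-3*11))*99 = -6*(-33)*99 = 198*99 = 19602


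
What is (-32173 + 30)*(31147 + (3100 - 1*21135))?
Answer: -421459016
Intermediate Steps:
(-32173 + 30)*(31147 + (3100 - 1*21135)) = -32143*(31147 + (3100 - 21135)) = -32143*(31147 - 18035) = -32143*13112 = -421459016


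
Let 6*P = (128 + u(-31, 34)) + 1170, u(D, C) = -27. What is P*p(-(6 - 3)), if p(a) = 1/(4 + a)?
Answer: 1271/6 ≈ 211.83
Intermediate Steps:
P = 1271/6 (P = ((128 - 27) + 1170)/6 = (101 + 1170)/6 = (⅙)*1271 = 1271/6 ≈ 211.83)
P*p(-(6 - 3)) = 1271/(6*(4 - (6 - 3))) = 1271/(6*(4 - 1*3)) = 1271/(6*(4 - 3)) = (1271/6)/1 = (1271/6)*1 = 1271/6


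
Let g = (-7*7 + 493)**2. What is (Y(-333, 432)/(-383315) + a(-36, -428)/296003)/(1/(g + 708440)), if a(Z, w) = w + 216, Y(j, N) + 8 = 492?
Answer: -203327378221632/113462389945 ≈ -1792.0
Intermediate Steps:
Y(j, N) = 484 (Y(j, N) = -8 + 492 = 484)
a(Z, w) = 216 + w
g = 197136 (g = (-49 + 493)**2 = 444**2 = 197136)
(Y(-333, 432)/(-383315) + a(-36, -428)/296003)/(1/(g + 708440)) = (484/(-383315) + (216 - 428)/296003)/(1/(197136 + 708440)) = (484*(-1/383315) - 212*1/296003)/(1/905576) = (-484/383315 - 212/296003)/(1/905576) = -224528232/113462389945*905576 = -203327378221632/113462389945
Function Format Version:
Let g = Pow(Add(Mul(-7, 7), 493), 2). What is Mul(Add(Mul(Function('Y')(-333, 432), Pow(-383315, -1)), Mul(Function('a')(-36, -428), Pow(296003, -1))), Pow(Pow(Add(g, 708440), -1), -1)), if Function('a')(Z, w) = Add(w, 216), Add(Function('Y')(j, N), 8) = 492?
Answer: Rational(-203327378221632, 113462389945) ≈ -1792.0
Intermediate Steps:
Function('Y')(j, N) = 484 (Function('Y')(j, N) = Add(-8, 492) = 484)
Function('a')(Z, w) = Add(216, w)
g = 197136 (g = Pow(Add(-49, 493), 2) = Pow(444, 2) = 197136)
Mul(Add(Mul(Function('Y')(-333, 432), Pow(-383315, -1)), Mul(Function('a')(-36, -428), Pow(296003, -1))), Pow(Pow(Add(g, 708440), -1), -1)) = Mul(Add(Mul(484, Pow(-383315, -1)), Mul(Add(216, -428), Pow(296003, -1))), Pow(Pow(Add(197136, 708440), -1), -1)) = Mul(Add(Mul(484, Rational(-1, 383315)), Mul(-212, Rational(1, 296003))), Pow(Pow(905576, -1), -1)) = Mul(Add(Rational(-484, 383315), Rational(-212, 296003)), Pow(Rational(1, 905576), -1)) = Mul(Rational(-224528232, 113462389945), 905576) = Rational(-203327378221632, 113462389945)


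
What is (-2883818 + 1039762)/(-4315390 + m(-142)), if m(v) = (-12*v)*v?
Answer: 922028/2278679 ≈ 0.40463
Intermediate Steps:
m(v) = -12*v²
(-2883818 + 1039762)/(-4315390 + m(-142)) = (-2883818 + 1039762)/(-4315390 - 12*(-142)²) = -1844056/(-4315390 - 12*20164) = -1844056/(-4315390 - 241968) = -1844056/(-4557358) = -1844056*(-1/4557358) = 922028/2278679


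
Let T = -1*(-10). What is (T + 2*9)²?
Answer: 784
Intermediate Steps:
T = 10
(T + 2*9)² = (10 + 2*9)² = (10 + 18)² = 28² = 784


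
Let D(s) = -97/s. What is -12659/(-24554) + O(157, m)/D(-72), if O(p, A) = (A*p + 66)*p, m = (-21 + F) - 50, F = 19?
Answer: -2247666824845/2381738 ≈ -9.4371e+5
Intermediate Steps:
m = -52 (m = (-21 + 19) - 50 = -2 - 50 = -52)
O(p, A) = p*(66 + A*p) (O(p, A) = (66 + A*p)*p = p*(66 + A*p))
-12659/(-24554) + O(157, m)/D(-72) = -12659/(-24554) + (157*(66 - 52*157))/((-97/(-72))) = -12659*(-1/24554) + (157*(66 - 8164))/((-97*(-1/72))) = 12659/24554 + (157*(-8098))/(97/72) = 12659/24554 - 1271386*72/97 = 12659/24554 - 91539792/97 = -2247666824845/2381738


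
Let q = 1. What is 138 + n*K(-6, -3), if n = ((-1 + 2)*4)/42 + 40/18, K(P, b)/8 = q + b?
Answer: 6358/63 ≈ 100.92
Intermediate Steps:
K(P, b) = 8 + 8*b (K(P, b) = 8*(1 + b) = 8 + 8*b)
n = 146/63 (n = (1*4)*(1/42) + 40*(1/18) = 4*(1/42) + 20/9 = 2/21 + 20/9 = 146/63 ≈ 2.3175)
138 + n*K(-6, -3) = 138 + 146*(8 + 8*(-3))/63 = 138 + 146*(8 - 24)/63 = 138 + (146/63)*(-16) = 138 - 2336/63 = 6358/63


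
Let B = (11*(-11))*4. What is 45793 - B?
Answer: 46277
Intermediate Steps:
B = -484 (B = -121*4 = -484)
45793 - B = 45793 - 1*(-484) = 45793 + 484 = 46277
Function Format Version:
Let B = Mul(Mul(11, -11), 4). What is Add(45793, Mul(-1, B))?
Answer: 46277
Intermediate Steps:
B = -484 (B = Mul(-121, 4) = -484)
Add(45793, Mul(-1, B)) = Add(45793, Mul(-1, -484)) = Add(45793, 484) = 46277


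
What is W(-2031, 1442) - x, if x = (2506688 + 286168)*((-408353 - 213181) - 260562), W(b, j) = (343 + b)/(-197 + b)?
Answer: 1372206878140454/557 ≈ 2.4636e+12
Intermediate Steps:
W(b, j) = (343 + b)/(-197 + b)
x = -2463567106176 (x = 2792856*(-621534 - 260562) = 2792856*(-882096) = -2463567106176)
W(-2031, 1442) - x = (343 - 2031)/(-197 - 2031) - 1*(-2463567106176) = -1688/(-2228) + 2463567106176 = -1/2228*(-1688) + 2463567106176 = 422/557 + 2463567106176 = 1372206878140454/557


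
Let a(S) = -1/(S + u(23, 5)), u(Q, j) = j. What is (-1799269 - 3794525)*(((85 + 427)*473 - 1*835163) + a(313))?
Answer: 175803498434233/53 ≈ 3.3170e+12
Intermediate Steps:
a(S) = -1/(5 + S) (a(S) = -1/(S + 5) = -1/(5 + S))
(-1799269 - 3794525)*(((85 + 427)*473 - 1*835163) + a(313)) = (-1799269 - 3794525)*(((85 + 427)*473 - 1*835163) - 1/(5 + 313)) = -5593794*((512*473 - 835163) - 1/318) = -5593794*((242176 - 835163) - 1*1/318) = -5593794*(-592987 - 1/318) = -5593794*(-188569867/318) = 175803498434233/53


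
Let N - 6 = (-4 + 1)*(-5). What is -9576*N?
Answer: -201096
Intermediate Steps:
N = 21 (N = 6 + (-4 + 1)*(-5) = 6 - 3*(-5) = 6 + 15 = 21)
-9576*N = -9576*21 = -201096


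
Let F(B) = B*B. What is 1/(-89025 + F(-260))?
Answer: -1/21425 ≈ -4.6674e-5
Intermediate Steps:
F(B) = B²
1/(-89025 + F(-260)) = 1/(-89025 + (-260)²) = 1/(-89025 + 67600) = 1/(-21425) = -1/21425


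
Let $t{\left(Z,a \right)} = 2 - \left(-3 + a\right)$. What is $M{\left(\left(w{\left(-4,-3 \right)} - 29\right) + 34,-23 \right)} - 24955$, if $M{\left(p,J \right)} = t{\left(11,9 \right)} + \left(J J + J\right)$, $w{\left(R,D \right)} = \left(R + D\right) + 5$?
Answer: $-24453$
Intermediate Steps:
$w{\left(R,D \right)} = 5 + D + R$ ($w{\left(R,D \right)} = \left(D + R\right) + 5 = 5 + D + R$)
$t{\left(Z,a \right)} = 5 - a$
$M{\left(p,J \right)} = -4 + J + J^{2}$ ($M{\left(p,J \right)} = \left(5 - 9\right) + \left(J J + J\right) = \left(5 - 9\right) + \left(J^{2} + J\right) = -4 + \left(J + J^{2}\right) = -4 + J + J^{2}$)
$M{\left(\left(w{\left(-4,-3 \right)} - 29\right) + 34,-23 \right)} - 24955 = \left(-4 - 23 + \left(-23\right)^{2}\right) - 24955 = \left(-4 - 23 + 529\right) - 24955 = 502 - 24955 = -24453$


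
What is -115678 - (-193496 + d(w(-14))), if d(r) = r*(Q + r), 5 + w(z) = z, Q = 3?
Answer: 77514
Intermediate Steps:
w(z) = -5 + z
d(r) = r*(3 + r)
-115678 - (-193496 + d(w(-14))) = -115678 - (-193496 + (-5 - 14)*(3 + (-5 - 14))) = -115678 - (-193496 - 19*(3 - 19)) = -115678 - (-193496 - 19*(-16)) = -115678 - (-193496 + 304) = -115678 - 1*(-193192) = -115678 + 193192 = 77514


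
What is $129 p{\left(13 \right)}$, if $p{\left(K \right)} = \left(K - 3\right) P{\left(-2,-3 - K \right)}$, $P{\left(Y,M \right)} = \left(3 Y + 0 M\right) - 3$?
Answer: $-11610$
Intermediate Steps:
$P{\left(Y,M \right)} = -3 + 3 Y$ ($P{\left(Y,M \right)} = \left(3 Y + 0\right) - 3 = 3 Y - 3 = -3 + 3 Y$)
$p{\left(K \right)} = 27 - 9 K$ ($p{\left(K \right)} = \left(K - 3\right) \left(-3 + 3 \left(-2\right)\right) = \left(-3 + K\right) \left(-3 - 6\right) = \left(-3 + K\right) \left(-9\right) = 27 - 9 K$)
$129 p{\left(13 \right)} = 129 \left(27 - 117\right) = 129 \left(-90\right) = -11610$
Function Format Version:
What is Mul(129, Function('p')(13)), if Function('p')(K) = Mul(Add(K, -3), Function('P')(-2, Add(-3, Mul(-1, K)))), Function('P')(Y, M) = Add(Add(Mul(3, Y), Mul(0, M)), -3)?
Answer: -11610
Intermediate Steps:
Function('P')(Y, M) = Add(-3, Mul(3, Y)) (Function('P')(Y, M) = Add(Add(Mul(3, Y), 0), -3) = Add(Mul(3, Y), -3) = Add(-3, Mul(3, Y)))
Function('p')(K) = Add(27, Mul(-9, K)) (Function('p')(K) = Mul(Add(K, -3), Add(-3, Mul(3, -2))) = Mul(Add(-3, K), Add(-3, -6)) = Mul(Add(-3, K), -9) = Add(27, Mul(-9, K)))
Mul(129, Function('p')(13)) = Mul(129, Add(27, Mul(-9, 13))) = Mul(129, Add(27, -117)) = Mul(129, -90) = -11610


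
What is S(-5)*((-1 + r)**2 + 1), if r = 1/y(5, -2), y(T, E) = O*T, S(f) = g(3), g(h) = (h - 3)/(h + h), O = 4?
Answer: 0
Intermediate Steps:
g(h) = (-3 + h)/(2*h) (g(h) = (-3 + h)/((2*h)) = (-3 + h)*(1/(2*h)) = (-3 + h)/(2*h))
S(f) = 0 (S(f) = (1/2)*(-3 + 3)/3 = (1/2)*(1/3)*0 = 0)
y(T, E) = 4*T
r = 1/20 (r = 1/(4*5) = 1/20 ≈ 0.050000)
S(-5)*((-1 + r)**2 + 1) = 0*((-1 + 1/20)**2 + 1) = 0*((-19/20)**2 + 1) = 0*(361/400 + 1) = 0*(761/400) = 0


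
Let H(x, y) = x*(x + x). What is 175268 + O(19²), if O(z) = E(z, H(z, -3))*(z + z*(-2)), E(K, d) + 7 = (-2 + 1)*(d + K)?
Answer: 94399878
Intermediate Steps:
H(x, y) = 2*x² (H(x, y) = x*(2*x) = 2*x²)
E(K, d) = -7 - K - d (E(K, d) = -7 + (-2 + 1)*(d + K) = -7 - (K + d) = -7 + (-K - d) = -7 - K - d)
O(z) = -z*(-7 - z - 2*z²) (O(z) = (-7 - z - 2*z²)*(z + z*(-2)) = (-7 - z - 2*z²)*(z - 2*z) = (-7 - z - 2*z²)*(-z) = -z*(-7 - z - 2*z²))
175268 + O(19²) = 175268 + 19²*(7 + 19² + 2*(19²)²) = 175268 + 361*(7 + 361 + 2*361²) = 175268 + 361*(7 + 361 + 2*130321) = 175268 + 361*(7 + 361 + 260642) = 175268 + 361*261010 = 175268 + 94224610 = 94399878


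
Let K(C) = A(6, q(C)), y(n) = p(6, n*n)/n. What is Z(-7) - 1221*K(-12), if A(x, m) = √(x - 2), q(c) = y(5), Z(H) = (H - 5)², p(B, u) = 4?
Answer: -2298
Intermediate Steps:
Z(H) = (-5 + H)²
y(n) = 4/n
q(c) = ⅘ (q(c) = 4/5 = 4*(⅕) = ⅘)
A(x, m) = √(-2 + x)
K(C) = 2 (K(C) = √(-2 + 6) = √4 = 2)
Z(-7) - 1221*K(-12) = (-5 - 7)² - 1221*2 = (-12)² - 2442 = 144 - 2442 = -2298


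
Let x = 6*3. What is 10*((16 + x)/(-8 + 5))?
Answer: -340/3 ≈ -113.33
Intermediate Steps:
x = 18
10*((16 + x)/(-8 + 5)) = 10*((16 + 18)/(-8 + 5)) = 10*(34/(-3)) = 10*(34*(-⅓)) = 10*(-34/3) = -340/3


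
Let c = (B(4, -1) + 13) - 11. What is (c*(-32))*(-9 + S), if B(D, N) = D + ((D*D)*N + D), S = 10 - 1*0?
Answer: 192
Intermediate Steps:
S = 10 (S = 10 + 0 = 10)
B(D, N) = 2*D + N*D² (B(D, N) = D + (D²*N + D) = D + (N*D² + D) = D + (D + N*D²) = 2*D + N*D²)
c = -6 (c = (4*(2 + 4*(-1)) + 13) - 11 = (4*(2 - 4) + 13) - 11 = (4*(-2) + 13) - 11 = (-8 + 13) - 11 = 5 - 11 = -6)
(c*(-32))*(-9 + S) = (-6*(-32))*(-9 + 10) = 192*1 = 192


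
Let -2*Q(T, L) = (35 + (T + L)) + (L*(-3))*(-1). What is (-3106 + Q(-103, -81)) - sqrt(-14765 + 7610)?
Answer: -2910 - 3*I*sqrt(795) ≈ -2910.0 - 84.587*I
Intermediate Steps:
Q(T, L) = -35/2 - 2*L - T/2 (Q(T, L) = -((35 + (T + L)) + (L*(-3))*(-1))/2 = -((35 + (L + T)) - 3*L*(-1))/2 = -((35 + L + T) + 3*L)/2 = -(35 + T + 4*L)/2 = -35/2 - 2*L - T/2)
(-3106 + Q(-103, -81)) - sqrt(-14765 + 7610) = (-3106 + (-35/2 - 2*(-81) - 1/2*(-103))) - sqrt(-14765 + 7610) = (-3106 + (-35/2 + 162 + 103/2)) - sqrt(-7155) = (-3106 + 196) - 3*I*sqrt(795) = -2910 - 3*I*sqrt(795)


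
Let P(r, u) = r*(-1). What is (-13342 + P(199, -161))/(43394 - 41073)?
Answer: -1231/211 ≈ -5.8341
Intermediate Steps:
P(r, u) = -r
(-13342 + P(199, -161))/(43394 - 41073) = (-13342 - 1*199)/(43394 - 41073) = (-13342 - 199)/2321 = -13541*1/2321 = -1231/211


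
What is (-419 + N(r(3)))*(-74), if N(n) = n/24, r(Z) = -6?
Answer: 62049/2 ≈ 31025.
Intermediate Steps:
N(n) = n/24 (N(n) = n*(1/24) = n/24)
(-419 + N(r(3)))*(-74) = (-419 + (1/24)*(-6))*(-74) = (-419 - ¼)*(-74) = -1677/4*(-74) = 62049/2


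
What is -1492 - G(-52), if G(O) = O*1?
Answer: -1440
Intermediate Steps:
G(O) = O
-1492 - G(-52) = -1492 - 1*(-52) = -1492 + 52 = -1440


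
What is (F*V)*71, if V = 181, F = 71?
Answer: 912421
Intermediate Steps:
(F*V)*71 = (71*181)*71 = 12851*71 = 912421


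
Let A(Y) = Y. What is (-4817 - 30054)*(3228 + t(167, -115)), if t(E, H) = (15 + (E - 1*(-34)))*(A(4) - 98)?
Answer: 595457196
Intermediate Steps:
t(E, H) = -4606 - 94*E (t(E, H) = (15 + (E - 1*(-34)))*(4 - 98) = (15 + (E + 34))*(-94) = (15 + (34 + E))*(-94) = (49 + E)*(-94) = -4606 - 94*E)
(-4817 - 30054)*(3228 + t(167, -115)) = (-4817 - 30054)*(3228 + (-4606 - 94*167)) = -34871*(3228 + (-4606 - 15698)) = -34871*(3228 - 20304) = -34871*(-17076) = 595457196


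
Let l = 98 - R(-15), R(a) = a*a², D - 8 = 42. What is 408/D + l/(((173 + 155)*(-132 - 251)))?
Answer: 25540471/3140600 ≈ 8.1324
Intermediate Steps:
D = 50 (D = 8 + 42 = 50)
R(a) = a³
l = 3473 (l = 98 - 1*(-15)³ = 98 - 1*(-3375) = 98 + 3375 = 3473)
408/D + l/(((173 + 155)*(-132 - 251))) = 408/50 + 3473/(((173 + 155)*(-132 - 251))) = 408*(1/50) + 3473/((328*(-383))) = 204/25 + 3473/(-125624) = 204/25 + 3473*(-1/125624) = 204/25 - 3473/125624 = 25540471/3140600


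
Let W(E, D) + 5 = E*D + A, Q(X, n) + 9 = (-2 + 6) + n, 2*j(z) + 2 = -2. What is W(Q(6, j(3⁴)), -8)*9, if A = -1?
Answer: 450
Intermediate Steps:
j(z) = -2 (j(z) = -1 + (½)*(-2) = -1 - 1 = -2)
Q(X, n) = -5 + n (Q(X, n) = -9 + ((-2 + 6) + n) = -9 + (4 + n) = -5 + n)
W(E, D) = -6 + D*E (W(E, D) = -5 + (E*D - 1) = -5 + (D*E - 1) = -5 + (-1 + D*E) = -6 + D*E)
W(Q(6, j(3⁴)), -8)*9 = (-6 - 8*(-5 - 2))*9 = (-6 - 8*(-7))*9 = (-6 + 56)*9 = 50*9 = 450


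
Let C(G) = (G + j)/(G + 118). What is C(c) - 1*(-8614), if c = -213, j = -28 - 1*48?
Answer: 818619/95 ≈ 8617.0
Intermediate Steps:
j = -76 (j = -28 - 48 = -76)
C(G) = (-76 + G)/(118 + G) (C(G) = (G - 76)/(G + 118) = (-76 + G)/(118 + G))
C(c) - 1*(-8614) = (-76 - 213)/(118 - 213) - 1*(-8614) = -289/(-95) + 8614 = -1/95*(-289) + 8614 = 289/95 + 8614 = 818619/95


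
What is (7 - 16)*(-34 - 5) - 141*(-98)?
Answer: 14169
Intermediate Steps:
(7 - 16)*(-34 - 5) - 141*(-98) = -9*(-39) + 13818 = 351 + 13818 = 14169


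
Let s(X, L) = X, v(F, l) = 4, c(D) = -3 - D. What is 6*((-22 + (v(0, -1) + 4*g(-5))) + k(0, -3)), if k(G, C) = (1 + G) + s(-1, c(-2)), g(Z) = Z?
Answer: -228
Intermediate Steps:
k(G, C) = G (k(G, C) = (1 + G) - 1 = G)
6*((-22 + (v(0, -1) + 4*g(-5))) + k(0, -3)) = 6*((-22 + (4 + 4*(-5))) + 0) = 6*((-22 + (4 - 20)) + 0) = 6*((-22 - 16) + 0) = 6*(-38 + 0) = 6*(-38) = -228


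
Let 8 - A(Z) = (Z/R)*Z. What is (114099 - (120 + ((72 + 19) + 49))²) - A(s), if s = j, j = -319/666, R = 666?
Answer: 13733827191097/295408296 ≈ 46491.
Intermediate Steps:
j = -319/666 (j = -319*1/666 = -319/666 ≈ -0.47898)
s = -319/666 ≈ -0.47898
A(Z) = 8 - Z²/666 (A(Z) = 8 - Z/666*Z = 8 - Z²/666)
(114099 - (120 + ((72 + 19) + 49))²) - A(s) = (114099 - (120 + ((72 + 19) + 49))²) - (8 - (-319/666)²/666) = (114099 - (120 + (91 + 49))²) - (8 - 1/666*101761/443556) = (114099 - (120 + 140)²) - (8 - 101761/295408296) = (114099 - 1*260²) - 1*2363164607/295408296 = (114099 - 1*67600) - 2363164607/295408296 = (114099 - 67600) - 2363164607/295408296 = 46499 - 2363164607/295408296 = 13733827191097/295408296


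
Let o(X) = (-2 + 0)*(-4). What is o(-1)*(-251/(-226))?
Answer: 1004/113 ≈ 8.8849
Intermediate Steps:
o(X) = 8 (o(X) = -2*(-4) = 8)
o(-1)*(-251/(-226)) = 8*(-251/(-226)) = 8*(-251*(-1/226)) = 8*(251/226) = 1004/113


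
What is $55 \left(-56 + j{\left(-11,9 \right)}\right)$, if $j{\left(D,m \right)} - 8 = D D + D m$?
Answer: $-1430$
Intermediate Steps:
$j{\left(D,m \right)} = 8 + D^{2} + D m$ ($j{\left(D,m \right)} = 8 + \left(D D + D m\right) = 8 + \left(D^{2} + D m\right) = 8 + D^{2} + D m$)
$55 \left(-56 + j{\left(-11,9 \right)}\right) = 55 \left(-56 + \left(8 + \left(-11\right)^{2} - 99\right)\right) = 55 \left(-56 + \left(8 + 121 - 99\right)\right) = 55 \left(-56 + 30\right) = 55 \left(-26\right) = -1430$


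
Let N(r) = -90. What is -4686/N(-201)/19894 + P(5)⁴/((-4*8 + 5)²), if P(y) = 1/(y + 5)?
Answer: 189792947/72513630000 ≈ 0.0026173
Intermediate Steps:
P(y) = 1/(5 + y)
-4686/N(-201)/19894 + P(5)⁴/((-4*8 + 5)²) = -4686/(-90)/19894 + (1/(5 + 5))⁴/((-4*8 + 5)²) = -4686*(-1/90)*(1/19894) + (1/10)⁴/((-32 + 5)²) = (781/15)*(1/19894) + (⅒)⁴/((-27)²) = 781/298410 + (1/10000)/729 = 781/298410 + (1/10000)*(1/729) = 781/298410 + 1/7290000 = 189792947/72513630000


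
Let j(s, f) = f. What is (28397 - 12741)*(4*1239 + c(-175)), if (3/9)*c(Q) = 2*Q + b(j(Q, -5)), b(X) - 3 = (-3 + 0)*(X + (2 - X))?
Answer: 61011432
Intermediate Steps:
b(X) = -3 (b(X) = 3 + (-3 + 0)*(X + (2 - X)) = 3 - 3*2 = 3 - 6 = -3)
c(Q) = -9 + 6*Q (c(Q) = 3*(2*Q - 3) = 3*(-3 + 2*Q) = -9 + 6*Q)
(28397 - 12741)*(4*1239 + c(-175)) = (28397 - 12741)*(4*1239 + (-9 + 6*(-175))) = 15656*(4956 + (-9 - 1050)) = 15656*(4956 - 1059) = 15656*3897 = 61011432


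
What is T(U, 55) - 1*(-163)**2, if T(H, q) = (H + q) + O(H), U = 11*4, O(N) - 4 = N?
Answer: -26422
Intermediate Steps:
O(N) = 4 + N
U = 44
T(H, q) = 4 + q + 2*H (T(H, q) = (H + q) + (4 + H) = 4 + q + 2*H)
T(U, 55) - 1*(-163)**2 = (4 + 55 + 2*44) - 1*(-163)**2 = (4 + 55 + 88) - 1*26569 = 147 - 26569 = -26422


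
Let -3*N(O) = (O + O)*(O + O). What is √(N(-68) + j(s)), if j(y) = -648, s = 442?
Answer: 2*I*√15330/3 ≈ 82.543*I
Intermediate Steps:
N(O) = -4*O²/3 (N(O) = -(O + O)*(O + O)/3 = -2*O*2*O/3 = -4*O²/3)
√(N(-68) + j(s)) = √(-4/3*(-68)² - 648) = √(-4/3*4624 - 648) = √(-18496/3 - 648) = √(-20440/3) = 2*I*√15330/3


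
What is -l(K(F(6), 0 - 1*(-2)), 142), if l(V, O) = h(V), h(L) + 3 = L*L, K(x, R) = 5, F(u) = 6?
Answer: -22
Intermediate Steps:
h(L) = -3 + L² (h(L) = -3 + L*L = -3 + L²)
l(V, O) = -3 + V²
-l(K(F(6), 0 - 1*(-2)), 142) = -(-3 + 5²) = -(-3 + 25) = -1*22 = -22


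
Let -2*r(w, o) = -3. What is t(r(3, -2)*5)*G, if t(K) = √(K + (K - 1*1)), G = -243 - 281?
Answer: -524*√14 ≈ -1960.6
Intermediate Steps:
r(w, o) = 3/2 (r(w, o) = -½*(-3) = 3/2)
G = -524
t(K) = √(-1 + 2*K) (t(K) = √(K + (K - 1)) = √(K + (-1 + K)) = √(-1 + 2*K))
t(r(3, -2)*5)*G = √(-1 + 2*((3/2)*5))*(-524) = √(-1 + 2*(15/2))*(-524) = √(-1 + 15)*(-524) = √14*(-524) = -524*√14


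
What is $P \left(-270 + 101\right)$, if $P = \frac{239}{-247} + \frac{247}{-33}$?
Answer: $\frac{895648}{627} \approx 1428.5$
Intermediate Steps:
$P = - \frac{68896}{8151}$ ($P = 239 \left(- \frac{1}{247}\right) + 247 \left(- \frac{1}{33}\right) = - \frac{239}{247} - \frac{247}{33} = - \frac{68896}{8151} \approx -8.4525$)
$P \left(-270 + 101\right) = - \frac{68896 \left(-270 + 101\right)}{8151} = \left(- \frac{68896}{8151}\right) \left(-169\right) = \frac{895648}{627}$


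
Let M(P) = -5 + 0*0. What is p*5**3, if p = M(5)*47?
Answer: -29375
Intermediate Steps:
M(P) = -5 (M(P) = -5 + 0 = -5)
p = -235 (p = -5*47 = -235)
p*5**3 = -235*5**3 = -235*125 = -29375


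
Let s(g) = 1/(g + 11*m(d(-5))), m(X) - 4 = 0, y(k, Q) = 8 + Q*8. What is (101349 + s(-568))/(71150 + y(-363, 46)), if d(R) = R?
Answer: 53106875/37479624 ≈ 1.4170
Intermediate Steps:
y(k, Q) = 8 + 8*Q
m(X) = 4 (m(X) = 4 + 0 = 4)
s(g) = 1/(44 + g) (s(g) = 1/(g + 11*4) = 1/(g + 44) = 1/(44 + g))
(101349 + s(-568))/(71150 + y(-363, 46)) = (101349 + 1/(44 - 568))/(71150 + (8 + 8*46)) = (101349 + 1/(-524))/(71150 + (8 + 368)) = (101349 - 1/524)/(71150 + 376) = (53106875/524)/71526 = (53106875/524)*(1/71526) = 53106875/37479624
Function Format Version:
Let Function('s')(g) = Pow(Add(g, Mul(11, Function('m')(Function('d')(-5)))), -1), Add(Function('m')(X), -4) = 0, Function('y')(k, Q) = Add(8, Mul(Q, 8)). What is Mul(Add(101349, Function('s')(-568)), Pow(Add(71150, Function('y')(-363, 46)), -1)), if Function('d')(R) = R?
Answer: Rational(53106875, 37479624) ≈ 1.4170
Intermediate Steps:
Function('y')(k, Q) = Add(8, Mul(8, Q))
Function('m')(X) = 4 (Function('m')(X) = Add(4, 0) = 4)
Function('s')(g) = Pow(Add(44, g), -1) (Function('s')(g) = Pow(Add(g, Mul(11, 4)), -1) = Pow(Add(g, 44), -1) = Pow(Add(44, g), -1))
Mul(Add(101349, Function('s')(-568)), Pow(Add(71150, Function('y')(-363, 46)), -1)) = Mul(Add(101349, Pow(Add(44, -568), -1)), Pow(Add(71150, Add(8, Mul(8, 46))), -1)) = Mul(Add(101349, Pow(-524, -1)), Pow(Add(71150, Add(8, 368)), -1)) = Mul(Add(101349, Rational(-1, 524)), Pow(Add(71150, 376), -1)) = Mul(Rational(53106875, 524), Pow(71526, -1)) = Mul(Rational(53106875, 524), Rational(1, 71526)) = Rational(53106875, 37479624)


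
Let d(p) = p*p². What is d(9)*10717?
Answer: 7812693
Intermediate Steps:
d(p) = p³
d(9)*10717 = 9³*10717 = 729*10717 = 7812693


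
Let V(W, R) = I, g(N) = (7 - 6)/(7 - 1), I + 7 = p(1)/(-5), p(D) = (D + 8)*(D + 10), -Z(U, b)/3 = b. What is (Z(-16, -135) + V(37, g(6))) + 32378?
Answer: 163781/5 ≈ 32756.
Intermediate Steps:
Z(U, b) = -3*b
p(D) = (8 + D)*(10 + D)
I = -134/5 (I = -7 + (80 + 1² + 18*1)/(-5) = -7 + (80 + 1 + 18)*(-⅕) = -7 + 99*(-⅕) = -7 - 99/5 = -134/5 ≈ -26.800)
g(N) = ⅙ (g(N) = 1/6 = 1*(⅙) = ⅙)
V(W, R) = -134/5
(Z(-16, -135) + V(37, g(6))) + 32378 = (-3*(-135) - 134/5) + 32378 = (405 - 134/5) + 32378 = 1891/5 + 32378 = 163781/5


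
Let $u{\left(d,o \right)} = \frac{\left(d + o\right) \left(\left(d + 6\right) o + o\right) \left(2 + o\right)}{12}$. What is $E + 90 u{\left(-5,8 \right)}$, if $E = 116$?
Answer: $3716$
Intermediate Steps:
$u{\left(d,o \right)} = \frac{\left(2 + o\right) \left(d + o\right) \left(o + o \left(6 + d\right)\right)}{12}$ ($u{\left(d,o \right)} = \left(d + o\right) \left(\left(6 + d\right) o + o\right) \left(2 + o\right) \frac{1}{12} = \left(d + o\right) \left(o \left(6 + d\right) + o\right) \left(2 + o\right) \frac{1}{12} = \left(d + o\right) \left(o + o \left(6 + d\right)\right) \left(2 + o\right) \frac{1}{12} = \left(2 + o\right) \left(d + o\right) \left(o + o \left(6 + d\right)\right) \frac{1}{12} = \frac{\left(2 + o\right) \left(d + o\right) \left(o + o \left(6 + d\right)\right)}{12}$)
$E + 90 u{\left(-5,8 \right)} = 116 + 90 \cdot \frac{1}{12} \cdot 8 \left(2 \left(-5\right)^{2} + 7 \cdot 8^{2} + 14 \left(-5\right) + 14 \cdot 8 - 5 \cdot 8^{2} + 8 \left(-5\right)^{2} + 9 \left(-5\right) 8\right) = 116 + 90 \cdot \frac{1}{12} \cdot 8 \left(2 \cdot 25 + 7 \cdot 64 - 70 + 112 - 320 + 8 \cdot 25 - 360\right) = 116 + 90 \cdot \frac{1}{12} \cdot 8 \left(50 + 448 - 70 + 112 - 320 + 200 - 360\right) = 116 + 90 \cdot \frac{1}{12} \cdot 8 \cdot 60 = 116 + 90 \cdot 40 = 116 + 3600 = 3716$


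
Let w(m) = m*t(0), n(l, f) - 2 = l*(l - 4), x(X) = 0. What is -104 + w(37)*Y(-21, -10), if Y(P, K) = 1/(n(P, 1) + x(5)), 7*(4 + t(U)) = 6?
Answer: -384470/3689 ≈ -104.22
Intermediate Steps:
t(U) = -22/7 (t(U) = -4 + (1/7)*6 = -4 + 6/7 = -22/7)
n(l, f) = 2 + l*(-4 + l) (n(l, f) = 2 + l*(l - 4) = 2 + l*(-4 + l))
Y(P, K) = 1/(2 + P**2 - 4*P) (Y(P, K) = 1/((2 + P**2 - 4*P) + 0) = 1/(2 + P**2 - 4*P))
w(m) = -22*m/7 (w(m) = m*(-22/7) = -22*m/7)
-104 + w(37)*Y(-21, -10) = -104 + (-22/7*37)/(2 + (-21)**2 - 4*(-21)) = -104 - 814/(7*(2 + 441 + 84)) = -104 - 814/7/527 = -104 - 814/7*1/527 = -104 - 814/3689 = -384470/3689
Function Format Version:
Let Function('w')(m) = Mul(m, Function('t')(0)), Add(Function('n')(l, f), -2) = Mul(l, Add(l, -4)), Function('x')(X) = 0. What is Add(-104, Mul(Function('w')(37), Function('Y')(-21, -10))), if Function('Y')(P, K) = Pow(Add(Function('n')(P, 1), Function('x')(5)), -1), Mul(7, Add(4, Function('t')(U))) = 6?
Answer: Rational(-384470, 3689) ≈ -104.22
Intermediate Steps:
Function('t')(U) = Rational(-22, 7) (Function('t')(U) = Add(-4, Mul(Rational(1, 7), 6)) = Add(-4, Rational(6, 7)) = Rational(-22, 7))
Function('n')(l, f) = Add(2, Mul(l, Add(-4, l))) (Function('n')(l, f) = Add(2, Mul(l, Add(l, -4))) = Add(2, Mul(l, Add(-4, l))))
Function('Y')(P, K) = Pow(Add(2, Pow(P, 2), Mul(-4, P)), -1) (Function('Y')(P, K) = Pow(Add(Add(2, Pow(P, 2), Mul(-4, P)), 0), -1) = Pow(Add(2, Pow(P, 2), Mul(-4, P)), -1))
Function('w')(m) = Mul(Rational(-22, 7), m) (Function('w')(m) = Mul(m, Rational(-22, 7)) = Mul(Rational(-22, 7), m))
Add(-104, Mul(Function('w')(37), Function('Y')(-21, -10))) = Add(-104, Mul(Mul(Rational(-22, 7), 37), Pow(Add(2, Pow(-21, 2), Mul(-4, -21)), -1))) = Add(-104, Mul(Rational(-814, 7), Pow(Add(2, 441, 84), -1))) = Add(-104, Mul(Rational(-814, 7), Pow(527, -1))) = Add(-104, Mul(Rational(-814, 7), Rational(1, 527))) = Add(-104, Rational(-814, 3689)) = Rational(-384470, 3689)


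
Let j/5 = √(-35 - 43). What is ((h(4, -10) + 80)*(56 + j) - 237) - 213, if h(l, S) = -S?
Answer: 4590 + 450*I*√78 ≈ 4590.0 + 3974.3*I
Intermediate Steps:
j = 5*I*√78 (j = 5*√(-35 - 43) = 5*√(-78) = 5*(I*√78) = 5*I*√78 ≈ 44.159*I)
((h(4, -10) + 80)*(56 + j) - 237) - 213 = ((-1*(-10) + 80)*(56 + 5*I*√78) - 237) - 213 = ((10 + 80)*(56 + 5*I*√78) - 237) - 213 = (90*(56 + 5*I*√78) - 237) - 213 = ((5040 + 450*I*√78) - 237) - 213 = (4803 + 450*I*√78) - 213 = 4590 + 450*I*√78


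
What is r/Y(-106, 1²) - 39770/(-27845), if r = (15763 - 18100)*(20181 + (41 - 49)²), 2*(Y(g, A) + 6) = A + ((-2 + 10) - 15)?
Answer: 87827915357/16707 ≈ 5.2570e+6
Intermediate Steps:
Y(g, A) = -19/2 + A/2 (Y(g, A) = -6 + (A + ((-2 + 10) - 15))/2 = -6 + (A + (8 - 15))/2 = -6 + (A - 7)/2 = -6 + (-7 + A)/2 = -6 + (-7/2 + A/2) = -19/2 + A/2)
r = -47312565 (r = -2337*(20181 + (-8)²) = -2337*(20181 + 64) = -2337*20245 = -47312565)
r/Y(-106, 1²) - 39770/(-27845) = -47312565/(-19/2 + (½)*1²) - 39770/(-27845) = -47312565/(-19/2 + (½)*1) - 39770*(-1/27845) = -47312565/(-19/2 + ½) + 7954/5569 = -47312565/(-9) + 7954/5569 = -47312565*(-⅑) + 7954/5569 = 15770855/3 + 7954/5569 = 87827915357/16707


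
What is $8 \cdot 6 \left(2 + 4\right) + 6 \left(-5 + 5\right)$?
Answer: $288$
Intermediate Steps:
$8 \cdot 6 \left(2 + 4\right) + 6 \left(-5 + 5\right) = 8 \cdot 6 \cdot 6 + 6 \cdot 0 = 8 \cdot 36 + 0 = 288 + 0 = 288$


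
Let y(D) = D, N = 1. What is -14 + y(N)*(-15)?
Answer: -29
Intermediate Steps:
-14 + y(N)*(-15) = -14 + 1*(-15) = -14 - 15 = -29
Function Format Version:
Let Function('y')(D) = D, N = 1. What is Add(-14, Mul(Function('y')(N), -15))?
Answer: -29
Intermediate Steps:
Add(-14, Mul(Function('y')(N), -15)) = Add(-14, Mul(1, -15)) = Add(-14, -15) = -29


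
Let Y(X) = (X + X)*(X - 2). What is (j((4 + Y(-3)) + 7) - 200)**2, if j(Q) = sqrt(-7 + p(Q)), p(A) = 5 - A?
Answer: (200 - I*sqrt(43))**2 ≈ 39957.0 - 2623.0*I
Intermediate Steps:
Y(X) = 2*X*(-2 + X) (Y(X) = (2*X)*(-2 + X) = 2*X*(-2 + X))
j(Q) = sqrt(-2 - Q) (j(Q) = sqrt(-7 + (5 - Q)) = sqrt(-2 - Q))
(j((4 + Y(-3)) + 7) - 200)**2 = (sqrt(-2 - ((4 + 2*(-3)*(-2 - 3)) + 7)) - 200)**2 = (sqrt(-2 - ((4 + 2*(-3)*(-5)) + 7)) - 200)**2 = (sqrt(-2 - ((4 + 30) + 7)) - 200)**2 = (sqrt(-2 - (34 + 7)) - 200)**2 = (sqrt(-2 - 1*41) - 200)**2 = (sqrt(-2 - 41) - 200)**2 = (sqrt(-43) - 200)**2 = (I*sqrt(43) - 200)**2 = (-200 + I*sqrt(43))**2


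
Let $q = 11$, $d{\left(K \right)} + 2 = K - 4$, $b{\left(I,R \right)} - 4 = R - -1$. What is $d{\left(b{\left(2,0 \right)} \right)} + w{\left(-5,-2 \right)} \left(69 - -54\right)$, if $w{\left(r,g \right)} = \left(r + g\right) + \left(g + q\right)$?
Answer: $245$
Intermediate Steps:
$b{\left(I,R \right)} = 5 + R$ ($b{\left(I,R \right)} = 4 + \left(R - -1\right) = 4 + \left(R + 1\right) = 4 + \left(1 + R\right) = 5 + R$)
$d{\left(K \right)} = -6 + K$ ($d{\left(K \right)} = -2 + \left(K - 4\right) = -2 + \left(-4 + K\right) = -6 + K$)
$w{\left(r,g \right)} = 11 + r + 2 g$ ($w{\left(r,g \right)} = \left(r + g\right) + \left(g + 11\right) = \left(g + r\right) + \left(11 + g\right) = 11 + r + 2 g$)
$d{\left(b{\left(2,0 \right)} \right)} + w{\left(-5,-2 \right)} \left(69 - -54\right) = \left(-6 + \left(5 + 0\right)\right) + \left(11 - 5 + 2 \left(-2\right)\right) \left(69 - -54\right) = \left(-6 + 5\right) + \left(11 - 5 - 4\right) \left(69 + 54\right) = -1 + 2 \cdot 123 = -1 + 246 = 245$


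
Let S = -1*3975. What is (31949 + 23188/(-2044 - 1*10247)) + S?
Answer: 20223838/723 ≈ 27972.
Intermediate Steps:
S = -3975
(31949 + 23188/(-2044 - 1*10247)) + S = (31949 + 23188/(-2044 - 1*10247)) - 3975 = (31949 + 23188/(-2044 - 10247)) - 3975 = (31949 + 23188/(-12291)) - 3975 = (31949 + 23188*(-1/12291)) - 3975 = (31949 - 1364/723) - 3975 = 23097763/723 - 3975 = 20223838/723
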